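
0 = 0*770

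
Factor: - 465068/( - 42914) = 2^1*43^( -1 ) * 233^1  =  466/43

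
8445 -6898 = 1547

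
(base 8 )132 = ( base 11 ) 82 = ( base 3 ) 10100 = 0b1011010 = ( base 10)90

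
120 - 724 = -604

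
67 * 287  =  19229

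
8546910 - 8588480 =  - 41570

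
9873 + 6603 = 16476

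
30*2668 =80040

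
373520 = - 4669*( - 80 ) 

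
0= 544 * 0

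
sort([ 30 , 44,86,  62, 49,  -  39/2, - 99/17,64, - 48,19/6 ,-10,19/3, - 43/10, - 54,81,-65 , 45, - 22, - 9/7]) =[ - 65, - 54,- 48, - 22, - 39/2, - 10, - 99/17, - 43/10,  -  9/7,19/6  ,  19/3,30,44, 45,49,62,64, 81, 86 ] 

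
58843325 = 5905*9965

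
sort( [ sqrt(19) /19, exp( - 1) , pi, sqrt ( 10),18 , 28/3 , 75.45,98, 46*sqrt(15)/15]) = [sqrt (19)/19,exp( - 1) , pi,sqrt( 10 ) , 28/3 , 46*sqrt( 15)/15 , 18, 75.45, 98 ]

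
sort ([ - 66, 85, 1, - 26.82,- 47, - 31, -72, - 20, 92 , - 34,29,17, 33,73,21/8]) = [ - 72,-66, - 47, - 34, - 31, - 26.82, - 20 , 1, 21/8,17, 29, 33 , 73, 85, 92]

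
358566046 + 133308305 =491874351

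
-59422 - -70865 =11443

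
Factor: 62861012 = 2^2 * 43^1*365471^1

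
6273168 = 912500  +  5360668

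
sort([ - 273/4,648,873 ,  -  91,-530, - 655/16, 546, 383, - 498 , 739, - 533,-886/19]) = [-533, - 530, - 498, - 91, - 273/4, - 886/19, - 655/16, 383,546, 648, 739,873 ] 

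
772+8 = 780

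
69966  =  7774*9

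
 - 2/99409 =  - 2/99409=- 0.00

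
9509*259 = 2462831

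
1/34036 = 1/34036  =  0.00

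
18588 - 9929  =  8659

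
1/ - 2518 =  - 1 + 2517/2518 = - 0.00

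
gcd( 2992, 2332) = 44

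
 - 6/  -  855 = 2/285 = 0.01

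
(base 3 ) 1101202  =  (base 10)1019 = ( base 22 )227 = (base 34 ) TX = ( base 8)1773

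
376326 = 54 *6969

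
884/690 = 1  +  97/345 = 1.28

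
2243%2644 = 2243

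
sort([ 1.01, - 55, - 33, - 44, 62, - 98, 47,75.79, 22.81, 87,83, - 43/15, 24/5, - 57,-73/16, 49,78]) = [-98, - 57,-55,-44,- 33, - 73/16,-43/15 , 1.01, 24/5, 22.81,47,49,  62,75.79, 78, 83,87]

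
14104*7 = 98728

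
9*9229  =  83061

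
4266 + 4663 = 8929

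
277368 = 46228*6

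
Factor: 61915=5^1*7^1*29^1* 61^1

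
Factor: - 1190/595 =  - 2 = - 2^1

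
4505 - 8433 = -3928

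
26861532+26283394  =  53144926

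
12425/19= 653+18/19= 653.95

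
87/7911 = 29/2637 = 0.01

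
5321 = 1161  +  4160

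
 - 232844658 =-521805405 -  - 288960747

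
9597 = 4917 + 4680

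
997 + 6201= 7198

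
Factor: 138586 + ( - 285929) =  - 147343 = - 7^2*31^1*97^1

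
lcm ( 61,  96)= 5856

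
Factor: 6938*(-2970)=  - 2^2*3^3 *5^1*11^1*3469^1 = - 20605860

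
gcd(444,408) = 12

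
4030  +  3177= 7207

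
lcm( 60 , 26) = 780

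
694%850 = 694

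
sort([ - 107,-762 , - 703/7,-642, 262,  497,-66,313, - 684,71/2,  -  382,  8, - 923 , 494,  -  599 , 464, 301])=[ - 923, - 762, - 684 , - 642, - 599, - 382, - 107, - 703/7,-66,8, 71/2 , 262, 301,313,  464, 494,  497 ]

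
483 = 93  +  390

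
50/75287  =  50/75287 = 0.00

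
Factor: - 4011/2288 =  -2^(-4 )*3^1  *  7^1 * 11^( - 1)*13^( - 1 )*191^1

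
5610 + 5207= 10817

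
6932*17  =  117844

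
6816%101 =49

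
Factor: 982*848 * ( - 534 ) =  - 444681024 = - 2^6*3^1*53^1*89^1*491^1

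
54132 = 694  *78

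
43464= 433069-389605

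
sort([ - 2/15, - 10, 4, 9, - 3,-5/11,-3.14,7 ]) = [ - 10, - 3.14, - 3,-5/11, -2/15,4, 7,9]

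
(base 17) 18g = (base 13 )27C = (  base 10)441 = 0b110111001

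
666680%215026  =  21602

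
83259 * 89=7410051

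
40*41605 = 1664200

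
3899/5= 3899/5 = 779.80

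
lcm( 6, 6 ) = 6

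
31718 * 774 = 24549732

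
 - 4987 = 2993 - 7980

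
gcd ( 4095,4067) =7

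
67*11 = 737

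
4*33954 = 135816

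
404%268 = 136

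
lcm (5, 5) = 5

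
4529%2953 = 1576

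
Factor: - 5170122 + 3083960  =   - 2086162 = - 2^1*13^1 * 19^1*41^1*103^1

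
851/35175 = 851/35175 = 0.02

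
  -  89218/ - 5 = 17843 + 3/5 = 17843.60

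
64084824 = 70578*908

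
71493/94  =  71493/94=   760.56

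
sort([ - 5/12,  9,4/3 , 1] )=[ - 5/12, 1,4/3,9 ]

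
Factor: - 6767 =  - 67^1*101^1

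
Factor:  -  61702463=  -  43^1*1434941^1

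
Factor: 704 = 2^6*11^1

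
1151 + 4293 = 5444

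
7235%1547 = 1047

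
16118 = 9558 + 6560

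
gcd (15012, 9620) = 4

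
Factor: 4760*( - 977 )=-2^3*5^1*7^1 * 17^1*977^1  =  - 4650520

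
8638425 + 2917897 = 11556322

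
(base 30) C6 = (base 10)366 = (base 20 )i6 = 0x16E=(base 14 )1C2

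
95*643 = 61085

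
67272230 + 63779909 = 131052139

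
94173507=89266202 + 4907305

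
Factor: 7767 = 3^2*863^1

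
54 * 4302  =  232308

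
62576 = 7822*8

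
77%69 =8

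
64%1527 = 64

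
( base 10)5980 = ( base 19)gae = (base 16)175c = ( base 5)142410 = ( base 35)4uu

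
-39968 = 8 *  ( - 4996 )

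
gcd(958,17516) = 2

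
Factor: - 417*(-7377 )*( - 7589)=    - 3^2*139^1*2459^1  *  7589^1 =-23345350101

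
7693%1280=13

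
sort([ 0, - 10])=[ - 10,0]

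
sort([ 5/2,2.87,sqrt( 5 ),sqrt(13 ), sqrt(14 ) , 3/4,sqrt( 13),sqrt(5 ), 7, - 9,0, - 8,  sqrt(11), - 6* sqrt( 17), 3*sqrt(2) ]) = [  -  6*sqrt( 17 ), - 9,-8,0,3/4,  sqrt(5 ),sqrt( 5 ),5/2,2.87, sqrt(11 ),sqrt (13 ),sqrt(13 ),sqrt(14),3*sqrt(2 ),7]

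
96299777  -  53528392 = 42771385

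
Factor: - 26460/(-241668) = 3^1*5^1*137^(-1) = 15/137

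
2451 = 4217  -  1766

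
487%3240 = 487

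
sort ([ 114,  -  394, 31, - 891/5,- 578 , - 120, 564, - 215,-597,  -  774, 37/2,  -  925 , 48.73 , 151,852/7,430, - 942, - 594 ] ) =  [ - 942 , - 925,-774, - 597, - 594,- 578,  -  394,  -  215,  -  891/5,-120,37/2,31, 48.73,114,852/7, 151,430, 564]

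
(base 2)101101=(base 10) 45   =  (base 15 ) 30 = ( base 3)1200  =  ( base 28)1h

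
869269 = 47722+821547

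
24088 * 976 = 23509888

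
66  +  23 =89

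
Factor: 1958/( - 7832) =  - 1/4 =-2^ ( - 2)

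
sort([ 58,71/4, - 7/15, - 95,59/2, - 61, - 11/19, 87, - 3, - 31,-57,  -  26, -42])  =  [ - 95 ,-61,  -  57,  -  42 ,-31,-26, - 3,-11/19,-7/15, 71/4, 59/2, 58,87]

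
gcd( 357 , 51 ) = 51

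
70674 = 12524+58150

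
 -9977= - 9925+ - 52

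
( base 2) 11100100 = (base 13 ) 147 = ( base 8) 344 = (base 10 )228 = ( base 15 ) 103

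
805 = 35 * 23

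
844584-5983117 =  - 5138533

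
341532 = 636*537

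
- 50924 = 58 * ( - 878) 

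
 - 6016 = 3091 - 9107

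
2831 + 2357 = 5188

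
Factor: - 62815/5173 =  - 5^1*7^( - 1 ) * 17^1  =  - 85/7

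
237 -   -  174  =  411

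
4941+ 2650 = 7591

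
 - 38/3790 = -1 + 1876/1895 = - 0.01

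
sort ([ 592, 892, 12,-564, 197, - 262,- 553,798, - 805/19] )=[  -  564, - 553,-262, - 805/19, 12, 197, 592, 798, 892] 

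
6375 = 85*75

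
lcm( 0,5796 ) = 0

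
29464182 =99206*297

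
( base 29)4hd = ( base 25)64k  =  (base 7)14166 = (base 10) 3870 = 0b111100011110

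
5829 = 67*87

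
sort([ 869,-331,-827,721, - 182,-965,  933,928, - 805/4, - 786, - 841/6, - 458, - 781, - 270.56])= [ - 965, - 827, - 786, - 781, - 458,-331,-270.56,-805/4, - 182,-841/6,721,869,  928, 933]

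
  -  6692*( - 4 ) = 26768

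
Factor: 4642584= 2^3* 3^1*193441^1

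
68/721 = 68/721 = 0.09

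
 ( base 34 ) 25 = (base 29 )2F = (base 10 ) 73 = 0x49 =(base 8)111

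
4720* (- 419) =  - 1977680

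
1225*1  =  1225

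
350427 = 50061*7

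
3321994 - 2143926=1178068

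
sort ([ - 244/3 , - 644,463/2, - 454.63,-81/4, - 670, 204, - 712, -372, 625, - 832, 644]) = [ - 832, - 712, - 670 , - 644, - 454.63, - 372, - 244/3, - 81/4, 204, 463/2 , 625, 644 ] 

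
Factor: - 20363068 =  - 2^2*11^1*467^1*991^1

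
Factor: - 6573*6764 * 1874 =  - 2^3*3^1*7^1*19^1*89^1*313^1*937^1 = - 83317612728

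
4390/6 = 731+2/3 = 731.67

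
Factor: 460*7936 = 2^10 *5^1 *23^1*31^1 = 3650560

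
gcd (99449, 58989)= 7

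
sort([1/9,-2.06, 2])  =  [ - 2.06 , 1/9,2]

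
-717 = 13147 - 13864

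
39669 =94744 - 55075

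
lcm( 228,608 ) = 1824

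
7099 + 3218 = 10317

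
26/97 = 26/97 = 0.27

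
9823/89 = 9823/89 = 110.37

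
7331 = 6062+1269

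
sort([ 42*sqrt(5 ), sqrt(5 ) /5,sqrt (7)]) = [ sqrt( 5) /5, sqrt( 7), 42*sqrt ( 5 )]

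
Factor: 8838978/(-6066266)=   -  4419489/3033133 = - 3^1*31^( - 1 )*149^1*9887^1*97843^(  -  1)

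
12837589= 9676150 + 3161439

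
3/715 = 3/715= 0.00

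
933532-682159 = 251373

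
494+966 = 1460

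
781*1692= 1321452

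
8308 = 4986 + 3322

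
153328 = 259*592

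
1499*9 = 13491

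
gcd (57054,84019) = 1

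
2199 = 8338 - 6139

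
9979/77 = 9979/77=129.60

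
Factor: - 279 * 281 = -3^2*31^1*281^1 = -78399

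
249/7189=249/7189 = 0.03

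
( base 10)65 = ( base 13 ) 50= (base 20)35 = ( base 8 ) 101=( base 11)5a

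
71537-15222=56315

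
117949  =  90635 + 27314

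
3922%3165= 757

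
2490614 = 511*4874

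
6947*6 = 41682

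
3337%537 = 115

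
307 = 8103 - 7796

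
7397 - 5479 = 1918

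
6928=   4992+1936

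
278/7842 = 139/3921 = 0.04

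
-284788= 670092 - 954880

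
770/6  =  385/3 = 128.33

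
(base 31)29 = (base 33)25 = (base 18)3H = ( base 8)107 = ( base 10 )71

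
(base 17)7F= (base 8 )206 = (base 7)251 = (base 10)134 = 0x86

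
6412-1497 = 4915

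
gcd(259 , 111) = 37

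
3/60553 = 3/60553 = 0.00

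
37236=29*1284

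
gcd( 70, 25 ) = 5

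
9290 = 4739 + 4551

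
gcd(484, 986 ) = 2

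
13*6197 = 80561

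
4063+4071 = 8134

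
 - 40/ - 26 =1  +  7/13=   1.54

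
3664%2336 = 1328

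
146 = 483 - 337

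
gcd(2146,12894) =2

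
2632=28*94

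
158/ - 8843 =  - 1 + 8685/8843= - 0.02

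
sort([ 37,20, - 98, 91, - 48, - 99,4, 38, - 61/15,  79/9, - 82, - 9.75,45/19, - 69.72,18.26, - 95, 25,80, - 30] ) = [ - 99 , - 98, - 95, - 82, - 69.72, - 48,-30, - 9.75, - 61/15, 45/19,4 , 79/9 , 18.26,20,25, 37, 38,80,91 ] 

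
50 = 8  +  42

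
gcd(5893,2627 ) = 71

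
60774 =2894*21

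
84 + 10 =94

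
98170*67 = 6577390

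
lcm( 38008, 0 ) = 0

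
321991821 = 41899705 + 280092116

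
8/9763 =8/9763 = 0.00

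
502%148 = 58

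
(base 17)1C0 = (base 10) 493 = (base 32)FD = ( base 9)607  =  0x1ed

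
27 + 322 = 349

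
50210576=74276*676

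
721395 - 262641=458754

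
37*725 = 26825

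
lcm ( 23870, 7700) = 238700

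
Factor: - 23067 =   -  3^2*11^1*233^1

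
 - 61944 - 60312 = -122256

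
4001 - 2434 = 1567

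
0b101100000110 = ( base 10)2822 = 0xB06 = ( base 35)2am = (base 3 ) 10212112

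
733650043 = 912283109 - 178633066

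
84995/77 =1103 + 64/77= 1103.83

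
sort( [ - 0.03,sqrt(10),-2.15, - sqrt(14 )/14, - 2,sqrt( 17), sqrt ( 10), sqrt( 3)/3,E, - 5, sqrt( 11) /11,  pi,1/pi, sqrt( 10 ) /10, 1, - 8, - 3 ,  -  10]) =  [-10 , - 8, - 5, - 3,-2.15, -2, - sqrt (14)/14, - 0.03,sqrt(11 )/11, sqrt( 10 )/10, 1/pi, sqrt (3)/3,  1,E, pi , sqrt( 10 ),sqrt( 10) , sqrt(17) ]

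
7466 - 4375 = 3091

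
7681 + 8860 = 16541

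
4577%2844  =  1733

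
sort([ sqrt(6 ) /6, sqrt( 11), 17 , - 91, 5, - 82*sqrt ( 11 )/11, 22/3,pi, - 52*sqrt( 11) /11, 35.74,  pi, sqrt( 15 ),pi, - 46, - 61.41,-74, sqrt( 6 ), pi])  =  [ - 91, - 74,  -  61.41, - 46, - 82*sqrt(11)/11,- 52*sqrt( 11)/11,sqrt( 6)/6, sqrt( 6 ),pi, pi, pi, pi, sqrt( 11 ),sqrt( 15), 5, 22/3, 17, 35.74 ]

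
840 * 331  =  278040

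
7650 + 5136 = 12786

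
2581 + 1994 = 4575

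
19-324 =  -305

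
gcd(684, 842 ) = 2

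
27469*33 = 906477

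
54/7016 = 27/3508=0.01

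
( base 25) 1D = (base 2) 100110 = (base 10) 38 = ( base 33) 15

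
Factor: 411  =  3^1*137^1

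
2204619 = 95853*23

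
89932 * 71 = 6385172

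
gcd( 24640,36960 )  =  12320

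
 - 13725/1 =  - 13725 = -13725.00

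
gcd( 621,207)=207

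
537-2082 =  - 1545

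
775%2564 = 775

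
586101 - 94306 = 491795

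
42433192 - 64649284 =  - 22216092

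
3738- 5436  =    -  1698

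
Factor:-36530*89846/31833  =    -  2^2*3^( - 5 )*5^1*13^1*131^ (-1 ) * 167^1* 269^1*281^1 = - 3282074380/31833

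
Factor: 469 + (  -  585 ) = - 116 = -2^2*29^1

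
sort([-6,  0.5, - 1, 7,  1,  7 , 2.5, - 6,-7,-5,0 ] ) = [ -7,-6,-6, - 5,-1,0,0.5, 1,2.5, 7,7 ]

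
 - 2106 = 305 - 2411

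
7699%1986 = 1741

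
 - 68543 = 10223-78766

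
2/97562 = 1/48781 = 0.00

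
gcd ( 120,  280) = 40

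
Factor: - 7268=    - 2^2*23^1*79^1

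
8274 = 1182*7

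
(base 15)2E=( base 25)1J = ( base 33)1b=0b101100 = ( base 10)44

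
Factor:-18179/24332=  - 2597/3476 = - 2^(- 2 )*7^2*11^( - 1)*53^1 * 79^ ( - 1 )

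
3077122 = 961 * 3202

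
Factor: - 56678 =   -  2^1*17^1*1667^1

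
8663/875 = 8663/875=9.90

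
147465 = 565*261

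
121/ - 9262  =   - 11/842 = - 0.01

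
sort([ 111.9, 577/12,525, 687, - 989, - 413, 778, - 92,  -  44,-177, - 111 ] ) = [ - 989,  -  413,-177, - 111,  -  92, - 44,577/12,111.9,525,687,  778]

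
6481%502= 457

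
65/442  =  5/34  =  0.15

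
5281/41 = 128+33/41 = 128.80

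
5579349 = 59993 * 93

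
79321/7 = 79321/7 = 11331.57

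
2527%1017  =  493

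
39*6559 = 255801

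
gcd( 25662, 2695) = 7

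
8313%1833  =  981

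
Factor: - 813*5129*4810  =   - 20057108370= - 2^1*3^1*5^1*13^1*23^1 *37^1*223^1*271^1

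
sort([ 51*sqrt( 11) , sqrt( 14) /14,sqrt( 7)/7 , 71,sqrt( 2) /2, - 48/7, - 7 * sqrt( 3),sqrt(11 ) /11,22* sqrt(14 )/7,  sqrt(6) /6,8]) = [ - 7*sqrt(3), - 48/7,sqrt(14 ) /14,sqrt(11 )/11,sqrt ( 7 ) /7, sqrt(6) /6, sqrt( 2 )/2,8, 22 * sqrt (14) /7,71,51*sqrt(11 )] 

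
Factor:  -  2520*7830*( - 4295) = 2^4 * 3^5 * 5^3 * 7^1 * 29^1 *859^1= 84747222000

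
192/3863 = 192/3863 = 0.05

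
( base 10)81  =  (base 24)39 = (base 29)2N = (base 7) 144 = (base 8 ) 121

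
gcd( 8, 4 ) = 4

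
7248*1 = 7248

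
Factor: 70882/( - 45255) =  - 2^1*3^( - 1) * 5^(-1 )*61^1*83^1*431^( - 1) = - 10126/6465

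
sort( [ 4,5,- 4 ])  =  [ - 4,4,5 ]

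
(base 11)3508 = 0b1000111111110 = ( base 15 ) 1571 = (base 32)4fu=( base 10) 4606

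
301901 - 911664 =-609763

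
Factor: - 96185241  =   - 3^2*23^1*464663^1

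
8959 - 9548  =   - 589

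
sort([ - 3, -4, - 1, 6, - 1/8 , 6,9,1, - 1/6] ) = [-4,- 3, - 1,- 1/6, - 1/8, 1,6,  6,  9 ]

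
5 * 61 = 305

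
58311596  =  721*80876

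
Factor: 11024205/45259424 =2^( - 5)*3^1*5^1*7^(-1)*29^1*97^( - 1)*2083^( - 1)*25343^1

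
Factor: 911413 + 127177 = 1038590 = 2^1*5^1*7^1*37^1*401^1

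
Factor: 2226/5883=14/37 = 2^1*7^1*37^( - 1) 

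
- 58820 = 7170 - 65990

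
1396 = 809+587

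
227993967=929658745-701664778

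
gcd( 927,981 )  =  9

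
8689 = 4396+4293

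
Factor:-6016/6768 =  - 2^3*3^(-2 ) =- 8/9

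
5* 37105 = 185525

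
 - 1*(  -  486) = 486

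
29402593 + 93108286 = 122510879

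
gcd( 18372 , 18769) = 1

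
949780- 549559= 400221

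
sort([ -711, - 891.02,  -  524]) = [-891.02, - 711, - 524]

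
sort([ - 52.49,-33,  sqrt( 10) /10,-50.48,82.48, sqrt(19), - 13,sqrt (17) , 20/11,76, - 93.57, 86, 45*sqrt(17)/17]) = [ - 93.57, - 52.49, - 50.48, - 33, - 13,sqrt(10) /10, 20/11, sqrt( 17 ),sqrt(19), 45*sqrt( 17)/17,76,82.48, 86]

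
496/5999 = 496/5999 = 0.08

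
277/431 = 277/431=0.64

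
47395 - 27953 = 19442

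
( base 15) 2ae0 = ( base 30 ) A70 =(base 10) 9210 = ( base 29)arh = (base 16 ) 23FA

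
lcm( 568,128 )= 9088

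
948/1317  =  316/439 = 0.72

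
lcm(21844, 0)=0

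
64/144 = 4/9 = 0.44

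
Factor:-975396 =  - 2^2*3^1*81283^1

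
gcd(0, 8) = 8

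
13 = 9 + 4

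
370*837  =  309690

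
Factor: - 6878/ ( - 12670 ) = 5^(-1)*7^(-1) * 19^1 = 19/35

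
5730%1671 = 717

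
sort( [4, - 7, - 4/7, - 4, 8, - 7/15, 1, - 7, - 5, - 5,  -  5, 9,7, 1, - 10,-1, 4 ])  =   [ - 10,  -  7, - 7, - 5, - 5, -5, - 4,  -  1,- 4/7,-7/15, 1, 1, 4, 4, 7, 8 , 9]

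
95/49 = 1 + 46/49 = 1.94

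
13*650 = 8450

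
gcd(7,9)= 1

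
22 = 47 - 25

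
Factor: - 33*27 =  - 891 = -3^4*11^1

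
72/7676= 18/1919 = 0.01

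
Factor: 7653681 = 3^2*7^1*121487^1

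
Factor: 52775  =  5^2*2111^1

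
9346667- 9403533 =  -  56866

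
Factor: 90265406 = 2^1*7^1*11^1*586139^1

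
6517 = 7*931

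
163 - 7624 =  - 7461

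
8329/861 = 9+580/861=9.67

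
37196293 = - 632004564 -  - 669200857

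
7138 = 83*86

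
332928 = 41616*8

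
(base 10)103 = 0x67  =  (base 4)1213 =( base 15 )6d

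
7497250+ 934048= 8431298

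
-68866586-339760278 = -408626864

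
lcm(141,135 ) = 6345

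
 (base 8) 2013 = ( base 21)276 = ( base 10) 1035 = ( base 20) 2BF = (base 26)1dl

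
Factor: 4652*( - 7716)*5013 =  -179940792816   =  - 2^4*3^3*557^1*643^1*1163^1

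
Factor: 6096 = 2^4*3^1*127^1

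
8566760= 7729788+836972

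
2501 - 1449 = 1052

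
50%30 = 20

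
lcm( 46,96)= 2208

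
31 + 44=75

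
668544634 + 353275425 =1021820059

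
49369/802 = 49369/802=61.56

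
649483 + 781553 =1431036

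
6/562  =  3/281  =  0.01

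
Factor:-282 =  - 2^1*3^1*47^1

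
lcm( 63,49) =441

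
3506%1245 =1016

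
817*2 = 1634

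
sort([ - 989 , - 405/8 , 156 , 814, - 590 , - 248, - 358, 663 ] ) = [ - 989, - 590, - 358, - 248, - 405/8,156,663, 814]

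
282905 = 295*959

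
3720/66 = 620/11  =  56.36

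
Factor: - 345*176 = - 60720= - 2^4*3^1*5^1*11^1*23^1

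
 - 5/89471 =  - 5/89471 = - 0.00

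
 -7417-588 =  - 8005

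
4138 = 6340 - 2202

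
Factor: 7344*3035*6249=2^4*3^4*5^1*17^1*607^1*2083^1 = 139284210960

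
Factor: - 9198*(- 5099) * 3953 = 185398079706 =2^1*3^2 * 7^1*59^1 * 67^1*73^1 *5099^1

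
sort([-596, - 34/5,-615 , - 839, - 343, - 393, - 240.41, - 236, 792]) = [ - 839, - 615, - 596, - 393, - 343, - 240.41,-236,-34/5,792]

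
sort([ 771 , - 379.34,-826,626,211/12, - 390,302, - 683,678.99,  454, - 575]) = [  -  826, - 683, - 575, - 390, - 379.34 , 211/12,302, 454 , 626,678.99 , 771] 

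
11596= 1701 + 9895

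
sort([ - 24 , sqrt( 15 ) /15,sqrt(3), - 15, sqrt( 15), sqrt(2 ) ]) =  [ - 24, - 15,sqrt( 15 ) /15,sqrt(2),sqrt ( 3),sqrt(15 )] 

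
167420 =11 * 15220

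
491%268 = 223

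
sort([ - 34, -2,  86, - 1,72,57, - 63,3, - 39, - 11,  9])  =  [ - 63, - 39,  -  34, - 11 , - 2, - 1, 3,9, 57, 72 , 86]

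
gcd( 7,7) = 7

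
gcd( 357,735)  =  21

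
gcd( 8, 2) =2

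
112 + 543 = 655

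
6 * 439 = 2634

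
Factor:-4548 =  - 2^2*3^1*379^1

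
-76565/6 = -76565/6 = - 12760.83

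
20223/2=10111 + 1/2 =10111.50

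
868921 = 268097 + 600824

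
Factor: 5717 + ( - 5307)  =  410= 2^1 * 5^1*41^1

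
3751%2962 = 789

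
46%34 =12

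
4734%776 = 78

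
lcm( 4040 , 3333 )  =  133320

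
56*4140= 231840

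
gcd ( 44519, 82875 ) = 1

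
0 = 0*72989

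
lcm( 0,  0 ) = 0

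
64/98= 32/49 = 0.65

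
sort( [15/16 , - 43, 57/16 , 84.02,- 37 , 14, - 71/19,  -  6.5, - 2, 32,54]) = [ - 43, - 37, - 6.5, - 71/19, - 2, 15/16, 57/16,14,32, 54,84.02] 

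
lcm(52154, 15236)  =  1356004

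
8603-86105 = -77502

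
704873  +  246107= 950980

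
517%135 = 112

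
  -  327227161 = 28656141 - 355883302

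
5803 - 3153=2650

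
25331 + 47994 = 73325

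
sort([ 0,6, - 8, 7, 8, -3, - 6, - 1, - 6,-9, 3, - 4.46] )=[ - 9,-8,-6, - 6 , - 4.46, - 3, - 1, 0,3,6 , 7, 8]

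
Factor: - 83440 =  - 2^4*5^1*7^1*149^1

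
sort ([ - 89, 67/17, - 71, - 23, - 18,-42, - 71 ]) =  [ - 89, -71,  -  71, - 42,-23  , - 18,67/17 ]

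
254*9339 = 2372106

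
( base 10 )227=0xe3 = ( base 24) 9B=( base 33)6T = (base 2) 11100011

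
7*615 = 4305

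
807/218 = 807/218 =3.70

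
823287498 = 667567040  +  155720458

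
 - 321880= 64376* (- 5 ) 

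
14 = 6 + 8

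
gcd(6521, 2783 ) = 1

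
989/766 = 989/766 = 1.29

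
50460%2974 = 2876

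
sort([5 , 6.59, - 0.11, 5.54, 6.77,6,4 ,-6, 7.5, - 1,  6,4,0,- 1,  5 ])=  [ - 6,  -  1, - 1 , - 0.11 , 0, 4,  4,5,  5,5.54,  6,6,6.59,6.77, 7.5] 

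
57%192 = 57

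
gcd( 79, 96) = 1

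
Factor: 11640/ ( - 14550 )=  - 2^2*5^(- 1 ) = - 4/5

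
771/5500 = 771/5500 =0.14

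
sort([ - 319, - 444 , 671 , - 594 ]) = [-594 , - 444, - 319  ,  671] 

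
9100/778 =11 + 271/389 = 11.70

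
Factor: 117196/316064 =353/952  =  2^( - 3 ) * 7^(-1) * 17^( - 1) * 353^1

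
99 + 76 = 175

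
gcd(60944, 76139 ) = 1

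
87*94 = 8178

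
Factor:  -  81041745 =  -3^1 * 5^1*19^1*284357^1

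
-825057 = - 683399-141658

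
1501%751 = 750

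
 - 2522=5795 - 8317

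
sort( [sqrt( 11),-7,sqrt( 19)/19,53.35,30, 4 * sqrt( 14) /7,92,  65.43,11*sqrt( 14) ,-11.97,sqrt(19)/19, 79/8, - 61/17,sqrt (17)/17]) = [ - 11.97, -7, - 61/17,sqrt( 19)/19,sqrt(19 ) /19, sqrt (17)/17,4 * sqrt( 14 ) /7,sqrt (11),79/8,30,11 * sqrt(14 ),53.35,65.43,92] 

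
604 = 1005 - 401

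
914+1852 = 2766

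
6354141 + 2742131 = 9096272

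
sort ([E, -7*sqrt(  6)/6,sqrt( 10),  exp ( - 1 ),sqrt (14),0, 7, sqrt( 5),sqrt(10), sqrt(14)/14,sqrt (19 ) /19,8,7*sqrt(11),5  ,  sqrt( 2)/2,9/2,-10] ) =[ -10,-7*sqrt(6 ) /6,0, sqrt( 19)/19,sqrt( 14)/14,exp (  -  1),sqrt( 2) /2, sqrt(5 ) , E,sqrt( 10 ) , sqrt(10 ),  sqrt(14),9/2,5,7,8,7*sqrt( 11 ) ] 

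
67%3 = 1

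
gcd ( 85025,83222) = 1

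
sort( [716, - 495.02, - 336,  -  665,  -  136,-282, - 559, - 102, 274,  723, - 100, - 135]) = [-665, - 559  , - 495.02, - 336,  -  282, - 136,-135, - 102, - 100 , 274, 716,723]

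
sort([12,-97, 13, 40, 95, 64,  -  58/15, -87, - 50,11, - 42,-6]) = [- 97, - 87 , - 50,-42,-6,-58/15, 11, 12, 13,40,64, 95]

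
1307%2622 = 1307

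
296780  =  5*59356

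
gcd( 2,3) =1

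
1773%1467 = 306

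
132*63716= 8410512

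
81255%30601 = 20053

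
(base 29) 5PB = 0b1001101001101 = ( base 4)1031031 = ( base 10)4941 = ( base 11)3792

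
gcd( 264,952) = 8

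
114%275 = 114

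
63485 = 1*63485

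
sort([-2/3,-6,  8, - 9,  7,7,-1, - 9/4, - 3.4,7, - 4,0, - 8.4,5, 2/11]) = [ - 9, -8.4,-6, - 4, - 3.4, -9/4, -1, - 2/3,0, 2/11,5,7, 7, 7 , 8]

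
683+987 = 1670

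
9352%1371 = 1126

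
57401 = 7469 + 49932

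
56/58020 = 14/14505= 0.00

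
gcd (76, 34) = 2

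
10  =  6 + 4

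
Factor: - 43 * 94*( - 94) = 2^2*43^1*47^2=   379948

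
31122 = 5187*6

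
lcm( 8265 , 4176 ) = 396720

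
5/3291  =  5/3291 = 0.00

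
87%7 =3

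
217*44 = 9548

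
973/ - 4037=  - 1+3064/4037 = - 0.24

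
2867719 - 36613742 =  -33746023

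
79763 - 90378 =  - 10615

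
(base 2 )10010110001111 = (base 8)22617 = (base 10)9615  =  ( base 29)bcg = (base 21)10gi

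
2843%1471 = 1372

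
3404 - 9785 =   -  6381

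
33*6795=224235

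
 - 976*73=  -  71248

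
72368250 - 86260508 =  - 13892258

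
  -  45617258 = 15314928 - 60932186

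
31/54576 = 31/54576 =0.00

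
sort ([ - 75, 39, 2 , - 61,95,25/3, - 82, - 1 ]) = [ - 82, - 75, - 61, - 1, 2,  25/3,39, 95] 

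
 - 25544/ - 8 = 3193/1 = 3193.00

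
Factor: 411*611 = 3^1*13^1*47^1*137^1= 251121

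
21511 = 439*49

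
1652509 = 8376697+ - 6724188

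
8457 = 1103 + 7354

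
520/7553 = 40/581=0.07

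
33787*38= 1283906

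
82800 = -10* ( - 8280 ) 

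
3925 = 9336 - 5411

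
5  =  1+4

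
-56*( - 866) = 48496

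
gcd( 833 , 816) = 17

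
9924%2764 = 1632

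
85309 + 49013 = 134322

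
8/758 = 4/379=0.01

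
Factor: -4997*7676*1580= - 60604015760 = - 2^4*5^1*19^2*79^1*101^1*263^1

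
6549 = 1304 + 5245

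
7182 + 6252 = 13434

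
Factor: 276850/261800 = 791/748 = 2^(-2)*7^1 *11^ ( - 1 )*17^( - 1)*113^1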